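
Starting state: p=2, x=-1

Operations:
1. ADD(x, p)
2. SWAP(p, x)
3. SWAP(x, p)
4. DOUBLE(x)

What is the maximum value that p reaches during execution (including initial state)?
2

Values of p at each step:
Initial: p = 2 ← maximum
After step 1: p = 2
After step 2: p = 1
After step 3: p = 2
After step 4: p = 2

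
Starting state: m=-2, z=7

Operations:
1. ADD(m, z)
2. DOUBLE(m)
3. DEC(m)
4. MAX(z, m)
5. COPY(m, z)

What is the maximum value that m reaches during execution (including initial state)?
10

Values of m at each step:
Initial: m = -2
After step 1: m = 5
After step 2: m = 10 ← maximum
After step 3: m = 9
After step 4: m = 9
After step 5: m = 9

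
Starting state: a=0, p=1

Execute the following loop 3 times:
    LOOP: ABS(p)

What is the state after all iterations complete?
a=0, p=1

Iteration trace:
Start: a=0, p=1
After iteration 1: a=0, p=1
After iteration 2: a=0, p=1
After iteration 3: a=0, p=1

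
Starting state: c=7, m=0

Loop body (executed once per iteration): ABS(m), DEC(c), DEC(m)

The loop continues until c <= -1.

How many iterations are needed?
8

Tracing iterations:
Initial: c=7, m=0
After iteration 1: c=6, m=-1
After iteration 2: c=5, m=0
After iteration 3: c=4, m=-1
After iteration 4: c=3, m=0
After iteration 5: c=2, m=-1
After iteration 6: c=1, m=0
After iteration 7: c=0, m=-1
After iteration 8: c=-1, m=0
c <= -1 now holds, so the loop exits after 8 iterations.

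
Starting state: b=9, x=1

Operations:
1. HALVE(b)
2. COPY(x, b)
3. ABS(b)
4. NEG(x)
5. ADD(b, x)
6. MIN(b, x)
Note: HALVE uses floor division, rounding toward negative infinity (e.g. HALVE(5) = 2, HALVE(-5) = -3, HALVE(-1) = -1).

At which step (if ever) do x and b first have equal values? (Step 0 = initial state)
Step 2

x and b first become equal after step 2.

Comparing values at each step:
Initial: x=1, b=9
After step 1: x=1, b=4
After step 2: x=4, b=4 ← equal!
After step 3: x=4, b=4 ← equal!
After step 4: x=-4, b=4
After step 5: x=-4, b=0
After step 6: x=-4, b=-4 ← equal!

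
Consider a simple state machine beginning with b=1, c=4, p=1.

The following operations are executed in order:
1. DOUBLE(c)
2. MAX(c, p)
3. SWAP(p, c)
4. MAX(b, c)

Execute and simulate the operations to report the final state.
{b: 1, c: 1, p: 8}

Step-by-step execution:
Initial: b=1, c=4, p=1
After step 1 (DOUBLE(c)): b=1, c=8, p=1
After step 2 (MAX(c, p)): b=1, c=8, p=1
After step 3 (SWAP(p, c)): b=1, c=1, p=8
After step 4 (MAX(b, c)): b=1, c=1, p=8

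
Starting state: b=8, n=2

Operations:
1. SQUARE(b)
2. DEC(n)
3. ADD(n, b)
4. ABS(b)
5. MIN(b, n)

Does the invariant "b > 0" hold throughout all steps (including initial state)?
Yes

The invariant holds at every step.

State at each step:
Initial: b=8, n=2
After step 1: b=64, n=2
After step 2: b=64, n=1
After step 3: b=64, n=65
After step 4: b=64, n=65
After step 5: b=64, n=65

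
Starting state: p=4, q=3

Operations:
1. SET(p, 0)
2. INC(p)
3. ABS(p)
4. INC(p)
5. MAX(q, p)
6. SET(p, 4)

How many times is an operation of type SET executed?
2

Counting SET operations:
Step 1: SET(p, 0) ← SET
Step 6: SET(p, 4) ← SET
Total: 2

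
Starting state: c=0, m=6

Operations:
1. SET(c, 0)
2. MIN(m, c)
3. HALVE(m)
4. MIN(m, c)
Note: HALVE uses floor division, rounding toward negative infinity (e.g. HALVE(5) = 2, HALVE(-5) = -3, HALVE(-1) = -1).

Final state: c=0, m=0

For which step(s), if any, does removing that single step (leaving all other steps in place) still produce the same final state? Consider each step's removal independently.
Step(s) 1, 2, 3, 4

Testing removal of each single step:
Without step 1: final = c=0, m=0 (same)
Without step 2: final = c=0, m=0 (same)
Without step 3: final = c=0, m=0 (same)
Without step 4: final = c=0, m=0 (same)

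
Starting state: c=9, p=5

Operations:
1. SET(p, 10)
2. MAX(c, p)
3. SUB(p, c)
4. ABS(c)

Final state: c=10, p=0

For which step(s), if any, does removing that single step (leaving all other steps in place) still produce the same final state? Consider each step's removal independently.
Step(s) 4

Testing removal of each single step:
Without step 1: final = c=9, p=-4 (different)
Without step 2: final = c=9, p=1 (different)
Without step 3: final = c=10, p=10 (different)
Without step 4: final = c=10, p=0 (same)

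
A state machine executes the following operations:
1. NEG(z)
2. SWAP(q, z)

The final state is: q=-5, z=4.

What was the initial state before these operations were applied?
q=4, z=5

Working backwards:
Final state: q=-5, z=4
Before step 2 (SWAP(q, z)): q=4, z=-5
Before step 1 (NEG(z)): q=4, z=5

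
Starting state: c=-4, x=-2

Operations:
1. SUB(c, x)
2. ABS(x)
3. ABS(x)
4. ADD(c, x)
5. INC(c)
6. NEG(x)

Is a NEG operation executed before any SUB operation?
No

First NEG: step 6
First SUB: step 1
Since 6 > 1, SUB comes first.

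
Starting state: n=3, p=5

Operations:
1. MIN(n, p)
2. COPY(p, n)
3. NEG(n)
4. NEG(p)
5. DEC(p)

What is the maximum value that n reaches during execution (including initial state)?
3

Values of n at each step:
Initial: n = 3 ← maximum
After step 1: n = 3
After step 2: n = 3
After step 3: n = -3
After step 4: n = -3
After step 5: n = -3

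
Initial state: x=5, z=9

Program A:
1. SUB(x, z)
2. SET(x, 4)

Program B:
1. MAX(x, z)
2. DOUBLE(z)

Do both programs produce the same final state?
No

Program A final state: x=4, z=9
Program B final state: x=9, z=18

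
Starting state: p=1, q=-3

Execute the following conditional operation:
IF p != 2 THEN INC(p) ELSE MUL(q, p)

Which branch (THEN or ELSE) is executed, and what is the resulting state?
Branch: THEN, Final state: p=2, q=-3

Evaluating condition: p != 2
p = 1
Condition is True, so THEN branch executes
After INC(p): p=2, q=-3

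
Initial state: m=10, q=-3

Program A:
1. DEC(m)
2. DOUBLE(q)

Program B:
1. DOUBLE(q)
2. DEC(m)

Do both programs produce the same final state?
Yes

Program A final state: m=9, q=-6
Program B final state: m=9, q=-6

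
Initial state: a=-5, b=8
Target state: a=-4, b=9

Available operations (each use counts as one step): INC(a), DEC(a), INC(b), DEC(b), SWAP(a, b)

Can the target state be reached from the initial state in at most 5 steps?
Yes

Path (2 steps): INC(a) → INC(b)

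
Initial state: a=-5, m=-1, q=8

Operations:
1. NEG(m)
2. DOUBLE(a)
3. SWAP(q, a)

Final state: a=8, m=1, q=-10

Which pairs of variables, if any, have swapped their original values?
None

Comparing initial and final values:
q: 8 → -10
m: -1 → 1
a: -5 → 8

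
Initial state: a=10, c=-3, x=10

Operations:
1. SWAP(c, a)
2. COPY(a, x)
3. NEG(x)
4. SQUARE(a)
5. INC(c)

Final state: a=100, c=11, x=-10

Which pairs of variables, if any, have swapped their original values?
None

Comparing initial and final values:
a: 10 → 100
x: 10 → -10
c: -3 → 11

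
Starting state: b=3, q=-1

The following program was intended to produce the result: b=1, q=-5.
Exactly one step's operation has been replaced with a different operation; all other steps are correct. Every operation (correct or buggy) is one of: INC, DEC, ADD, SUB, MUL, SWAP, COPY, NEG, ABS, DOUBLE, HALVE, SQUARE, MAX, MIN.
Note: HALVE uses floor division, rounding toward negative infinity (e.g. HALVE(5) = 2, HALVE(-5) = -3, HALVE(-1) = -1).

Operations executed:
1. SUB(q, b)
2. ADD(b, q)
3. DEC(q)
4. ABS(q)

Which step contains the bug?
Step 4

Trace with buggy code:
Initial: b=3, q=-1
After step 1: b=3, q=-4
After step 2: b=-1, q=-4
After step 3: b=-1, q=-5
After step 4: b=-1, q=5
Actual final b=-1, q=5 ≠ expected b=1, q=-5.
Step 4 is the only position where a single-operation replacement can produce the expected result.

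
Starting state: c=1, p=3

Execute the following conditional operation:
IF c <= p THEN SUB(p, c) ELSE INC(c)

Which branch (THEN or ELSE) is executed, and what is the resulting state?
Branch: THEN, Final state: c=1, p=2

Evaluating condition: c <= p
c = 1, p = 3
Condition is True, so THEN branch executes
After SUB(p, c): c=1, p=2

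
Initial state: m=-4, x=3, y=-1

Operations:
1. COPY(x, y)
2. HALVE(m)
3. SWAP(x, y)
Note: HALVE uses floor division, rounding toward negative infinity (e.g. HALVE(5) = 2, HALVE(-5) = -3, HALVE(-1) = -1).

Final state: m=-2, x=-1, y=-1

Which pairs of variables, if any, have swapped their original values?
None

Comparing initial and final values:
x: 3 → -1
y: -1 → -1
m: -4 → -2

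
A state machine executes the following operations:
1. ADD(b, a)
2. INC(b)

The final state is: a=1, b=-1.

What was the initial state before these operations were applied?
a=1, b=-3

Working backwards:
Final state: a=1, b=-1
Before step 2 (INC(b)): a=1, b=-2
Before step 1 (ADD(b, a)): a=1, b=-3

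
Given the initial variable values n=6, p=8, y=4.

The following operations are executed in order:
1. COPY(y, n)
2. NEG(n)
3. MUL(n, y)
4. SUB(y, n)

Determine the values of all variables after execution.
{n: -36, p: 8, y: 42}

Step-by-step execution:
Initial: n=6, p=8, y=4
After step 1 (COPY(y, n)): n=6, p=8, y=6
After step 2 (NEG(n)): n=-6, p=8, y=6
After step 3 (MUL(n, y)): n=-36, p=8, y=6
After step 4 (SUB(y, n)): n=-36, p=8, y=42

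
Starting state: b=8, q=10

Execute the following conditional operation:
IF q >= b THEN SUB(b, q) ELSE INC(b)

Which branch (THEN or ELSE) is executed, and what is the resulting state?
Branch: THEN, Final state: b=-2, q=10

Evaluating condition: q >= b
q = 10, b = 8
Condition is True, so THEN branch executes
After SUB(b, q): b=-2, q=10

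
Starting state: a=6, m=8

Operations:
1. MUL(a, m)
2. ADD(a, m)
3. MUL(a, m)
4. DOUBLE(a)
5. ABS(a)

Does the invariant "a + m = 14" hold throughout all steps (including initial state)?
No, violated after step 1

The invariant is violated after step 1.

State at each step:
Initial: a=6, m=8
After step 1: a=48, m=8
After step 2: a=56, m=8
After step 3: a=448, m=8
After step 4: a=896, m=8
After step 5: a=896, m=8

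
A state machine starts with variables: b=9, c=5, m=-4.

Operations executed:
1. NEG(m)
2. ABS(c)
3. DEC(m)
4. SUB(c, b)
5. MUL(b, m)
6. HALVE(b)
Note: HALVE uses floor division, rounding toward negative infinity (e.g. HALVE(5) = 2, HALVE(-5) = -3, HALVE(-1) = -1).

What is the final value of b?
b = 13

Tracing execution:
Step 1: NEG(m) → b = 9
Step 2: ABS(c) → b = 9
Step 3: DEC(m) → b = 9
Step 4: SUB(c, b) → b = 9
Step 5: MUL(b, m) → b = 27
Step 6: HALVE(b) → b = 13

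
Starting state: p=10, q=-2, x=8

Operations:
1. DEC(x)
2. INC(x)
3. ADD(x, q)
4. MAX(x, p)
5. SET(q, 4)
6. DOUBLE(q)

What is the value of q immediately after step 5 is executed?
q = 4

Tracing q through execution:
Initial: q = -2
After step 1 (DEC(x)): q = -2
After step 2 (INC(x)): q = -2
After step 3 (ADD(x, q)): q = -2
After step 4 (MAX(x, p)): q = -2
After step 5 (SET(q, 4)): q = 4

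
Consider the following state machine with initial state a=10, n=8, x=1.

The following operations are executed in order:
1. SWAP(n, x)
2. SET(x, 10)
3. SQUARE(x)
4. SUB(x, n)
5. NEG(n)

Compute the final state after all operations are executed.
{a: 10, n: -1, x: 99}

Step-by-step execution:
Initial: a=10, n=8, x=1
After step 1 (SWAP(n, x)): a=10, n=1, x=8
After step 2 (SET(x, 10)): a=10, n=1, x=10
After step 3 (SQUARE(x)): a=10, n=1, x=100
After step 4 (SUB(x, n)): a=10, n=1, x=99
After step 5 (NEG(n)): a=10, n=-1, x=99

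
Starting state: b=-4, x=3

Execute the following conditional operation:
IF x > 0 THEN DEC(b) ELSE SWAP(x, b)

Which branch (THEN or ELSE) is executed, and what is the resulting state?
Branch: THEN, Final state: b=-5, x=3

Evaluating condition: x > 0
x = 3
Condition is True, so THEN branch executes
After DEC(b): b=-5, x=3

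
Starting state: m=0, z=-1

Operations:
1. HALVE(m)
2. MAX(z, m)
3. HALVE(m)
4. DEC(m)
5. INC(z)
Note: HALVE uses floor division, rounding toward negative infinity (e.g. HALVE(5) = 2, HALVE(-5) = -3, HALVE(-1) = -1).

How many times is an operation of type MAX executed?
1

Counting MAX operations:
Step 2: MAX(z, m) ← MAX
Total: 1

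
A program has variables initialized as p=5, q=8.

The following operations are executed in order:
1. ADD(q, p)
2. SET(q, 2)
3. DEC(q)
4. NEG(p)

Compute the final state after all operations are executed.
{p: -5, q: 1}

Step-by-step execution:
Initial: p=5, q=8
After step 1 (ADD(q, p)): p=5, q=13
After step 2 (SET(q, 2)): p=5, q=2
After step 3 (DEC(q)): p=5, q=1
After step 4 (NEG(p)): p=-5, q=1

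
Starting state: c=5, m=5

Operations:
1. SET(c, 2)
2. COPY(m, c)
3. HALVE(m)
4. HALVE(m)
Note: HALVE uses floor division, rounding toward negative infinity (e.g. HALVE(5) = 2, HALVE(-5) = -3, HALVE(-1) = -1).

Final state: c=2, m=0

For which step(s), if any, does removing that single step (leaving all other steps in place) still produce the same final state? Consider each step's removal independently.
None - removing any single step changes the final result

Testing removal of each single step:
Without step 1: final = c=5, m=1 (different)
Without step 2: final = c=2, m=1 (different)
Without step 3: final = c=2, m=1 (different)
Without step 4: final = c=2, m=1 (different)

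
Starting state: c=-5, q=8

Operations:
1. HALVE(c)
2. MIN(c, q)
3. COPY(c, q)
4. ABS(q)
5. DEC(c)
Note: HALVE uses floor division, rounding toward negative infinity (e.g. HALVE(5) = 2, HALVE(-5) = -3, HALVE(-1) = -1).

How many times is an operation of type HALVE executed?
1

Counting HALVE operations:
Step 1: HALVE(c) ← HALVE
Total: 1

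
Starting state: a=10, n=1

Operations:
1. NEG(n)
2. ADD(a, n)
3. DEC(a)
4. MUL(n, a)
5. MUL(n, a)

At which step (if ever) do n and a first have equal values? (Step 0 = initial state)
Never

n and a never become equal during execution.

Comparing values at each step:
Initial: n=1, a=10
After step 1: n=-1, a=10
After step 2: n=-1, a=9
After step 3: n=-1, a=8
After step 4: n=-8, a=8
After step 5: n=-64, a=8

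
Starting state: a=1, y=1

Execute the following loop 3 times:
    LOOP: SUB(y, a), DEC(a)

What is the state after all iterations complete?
a=-2, y=1

Iteration trace:
Start: a=1, y=1
After iteration 1: a=0, y=0
After iteration 2: a=-1, y=0
After iteration 3: a=-2, y=1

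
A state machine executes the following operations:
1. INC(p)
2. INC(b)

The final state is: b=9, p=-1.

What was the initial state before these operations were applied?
b=8, p=-2

Working backwards:
Final state: b=9, p=-1
Before step 2 (INC(b)): b=8, p=-1
Before step 1 (INC(p)): b=8, p=-2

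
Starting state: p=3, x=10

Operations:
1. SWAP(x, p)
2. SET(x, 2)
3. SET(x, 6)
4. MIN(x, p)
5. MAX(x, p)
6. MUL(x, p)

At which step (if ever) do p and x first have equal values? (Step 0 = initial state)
Step 5

p and x first become equal after step 5.

Comparing values at each step:
Initial: p=3, x=10
After step 1: p=10, x=3
After step 2: p=10, x=2
After step 3: p=10, x=6
After step 4: p=10, x=6
After step 5: p=10, x=10 ← equal!
After step 6: p=10, x=100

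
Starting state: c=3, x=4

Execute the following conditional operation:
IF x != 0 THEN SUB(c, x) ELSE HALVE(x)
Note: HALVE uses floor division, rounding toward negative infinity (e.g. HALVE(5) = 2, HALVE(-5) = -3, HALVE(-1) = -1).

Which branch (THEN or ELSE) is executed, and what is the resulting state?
Branch: THEN, Final state: c=-1, x=4

Evaluating condition: x != 0
x = 4
Condition is True, so THEN branch executes
After SUB(c, x): c=-1, x=4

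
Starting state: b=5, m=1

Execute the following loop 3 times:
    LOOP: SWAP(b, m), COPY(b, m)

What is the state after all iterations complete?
b=5, m=5

Iteration trace:
Start: b=5, m=1
After iteration 1: b=5, m=5
After iteration 2: b=5, m=5
After iteration 3: b=5, m=5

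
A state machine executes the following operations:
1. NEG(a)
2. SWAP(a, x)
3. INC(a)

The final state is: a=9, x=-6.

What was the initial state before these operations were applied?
a=6, x=8

Working backwards:
Final state: a=9, x=-6
Before step 3 (INC(a)): a=8, x=-6
Before step 2 (SWAP(a, x)): a=-6, x=8
Before step 1 (NEG(a)): a=6, x=8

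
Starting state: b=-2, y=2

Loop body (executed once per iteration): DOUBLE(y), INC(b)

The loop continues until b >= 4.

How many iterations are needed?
6

Tracing iterations:
Initial: b=-2, y=2
After iteration 1: b=-1, y=4
After iteration 2: b=0, y=8
After iteration 3: b=1, y=16
After iteration 4: b=2, y=32
After iteration 5: b=3, y=64
After iteration 6: b=4, y=128
b >= 4 now holds, so the loop exits after 6 iterations.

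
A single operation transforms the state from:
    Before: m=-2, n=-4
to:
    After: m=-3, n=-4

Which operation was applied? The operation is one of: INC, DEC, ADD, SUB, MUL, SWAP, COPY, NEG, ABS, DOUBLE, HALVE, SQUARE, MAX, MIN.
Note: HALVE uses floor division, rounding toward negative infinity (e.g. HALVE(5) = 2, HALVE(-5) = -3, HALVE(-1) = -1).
DEC(m)

Analyzing the change:
Before: m=-2, n=-4
After: m=-3, n=-4
Variable m changed from -2 to -3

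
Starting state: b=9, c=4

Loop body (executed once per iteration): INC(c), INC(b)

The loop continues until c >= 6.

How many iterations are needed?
2

Tracing iterations:
Initial: b=9, c=4
After iteration 1: b=10, c=5
After iteration 2: b=11, c=6
c >= 6 now holds, so the loop exits after 2 iterations.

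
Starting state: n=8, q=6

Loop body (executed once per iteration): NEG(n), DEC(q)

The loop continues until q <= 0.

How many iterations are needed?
6

Tracing iterations:
Initial: n=8, q=6
After iteration 1: n=-8, q=5
After iteration 2: n=8, q=4
After iteration 3: n=-8, q=3
After iteration 4: n=8, q=2
After iteration 5: n=-8, q=1
After iteration 6: n=8, q=0
q <= 0 now holds, so the loop exits after 6 iterations.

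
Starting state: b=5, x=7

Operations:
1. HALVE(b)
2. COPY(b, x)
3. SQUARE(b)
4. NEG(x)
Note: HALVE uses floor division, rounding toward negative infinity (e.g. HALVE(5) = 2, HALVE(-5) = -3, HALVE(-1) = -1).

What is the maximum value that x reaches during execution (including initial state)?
7

Values of x at each step:
Initial: x = 7 ← maximum
After step 1: x = 7
After step 2: x = 7
After step 3: x = 7
After step 4: x = -7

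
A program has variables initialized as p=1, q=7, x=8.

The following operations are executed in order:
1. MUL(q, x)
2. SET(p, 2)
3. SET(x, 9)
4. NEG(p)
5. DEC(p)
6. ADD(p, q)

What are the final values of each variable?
{p: 53, q: 56, x: 9}

Step-by-step execution:
Initial: p=1, q=7, x=8
After step 1 (MUL(q, x)): p=1, q=56, x=8
After step 2 (SET(p, 2)): p=2, q=56, x=8
After step 3 (SET(x, 9)): p=2, q=56, x=9
After step 4 (NEG(p)): p=-2, q=56, x=9
After step 5 (DEC(p)): p=-3, q=56, x=9
After step 6 (ADD(p, q)): p=53, q=56, x=9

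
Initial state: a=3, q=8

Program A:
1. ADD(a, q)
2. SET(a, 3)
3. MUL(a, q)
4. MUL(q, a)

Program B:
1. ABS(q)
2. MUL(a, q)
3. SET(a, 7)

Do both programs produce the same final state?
No

Program A final state: a=24, q=192
Program B final state: a=7, q=8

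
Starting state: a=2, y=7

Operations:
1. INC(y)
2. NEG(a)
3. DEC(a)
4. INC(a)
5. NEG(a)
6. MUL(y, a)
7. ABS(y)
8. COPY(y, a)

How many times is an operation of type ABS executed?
1

Counting ABS operations:
Step 7: ABS(y) ← ABS
Total: 1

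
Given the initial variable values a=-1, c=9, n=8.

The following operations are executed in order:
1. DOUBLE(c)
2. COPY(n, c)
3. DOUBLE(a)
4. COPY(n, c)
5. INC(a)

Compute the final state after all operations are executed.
{a: -1, c: 18, n: 18}

Step-by-step execution:
Initial: a=-1, c=9, n=8
After step 1 (DOUBLE(c)): a=-1, c=18, n=8
After step 2 (COPY(n, c)): a=-1, c=18, n=18
After step 3 (DOUBLE(a)): a=-2, c=18, n=18
After step 4 (COPY(n, c)): a=-2, c=18, n=18
After step 5 (INC(a)): a=-1, c=18, n=18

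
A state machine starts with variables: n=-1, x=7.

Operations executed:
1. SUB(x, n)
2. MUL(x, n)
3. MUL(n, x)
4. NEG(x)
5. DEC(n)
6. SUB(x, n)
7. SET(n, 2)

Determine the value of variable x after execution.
x = 1

Tracing execution:
Step 1: SUB(x, n) → x = 8
Step 2: MUL(x, n) → x = -8
Step 3: MUL(n, x) → x = -8
Step 4: NEG(x) → x = 8
Step 5: DEC(n) → x = 8
Step 6: SUB(x, n) → x = 1
Step 7: SET(n, 2) → x = 1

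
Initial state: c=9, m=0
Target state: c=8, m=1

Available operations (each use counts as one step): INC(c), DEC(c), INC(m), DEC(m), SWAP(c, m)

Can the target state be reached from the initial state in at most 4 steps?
Yes

Path (2 steps): DEC(c) → INC(m)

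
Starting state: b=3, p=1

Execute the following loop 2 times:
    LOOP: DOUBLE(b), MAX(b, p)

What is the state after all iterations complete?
b=12, p=1

Iteration trace:
Start: b=3, p=1
After iteration 1: b=6, p=1
After iteration 2: b=12, p=1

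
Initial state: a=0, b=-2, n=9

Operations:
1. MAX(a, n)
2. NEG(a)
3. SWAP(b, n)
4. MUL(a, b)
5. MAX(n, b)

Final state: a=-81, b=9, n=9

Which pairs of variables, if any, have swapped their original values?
None

Comparing initial and final values:
a: 0 → -81
n: 9 → 9
b: -2 → 9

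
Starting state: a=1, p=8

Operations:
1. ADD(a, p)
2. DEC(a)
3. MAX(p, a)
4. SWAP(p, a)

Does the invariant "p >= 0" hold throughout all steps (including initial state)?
Yes

The invariant holds at every step.

State at each step:
Initial: a=1, p=8
After step 1: a=9, p=8
After step 2: a=8, p=8
After step 3: a=8, p=8
After step 4: a=8, p=8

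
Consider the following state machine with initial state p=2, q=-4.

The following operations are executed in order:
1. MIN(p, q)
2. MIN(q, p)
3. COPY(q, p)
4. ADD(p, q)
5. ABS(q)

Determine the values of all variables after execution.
{p: -8, q: 4}

Step-by-step execution:
Initial: p=2, q=-4
After step 1 (MIN(p, q)): p=-4, q=-4
After step 2 (MIN(q, p)): p=-4, q=-4
After step 3 (COPY(q, p)): p=-4, q=-4
After step 4 (ADD(p, q)): p=-8, q=-4
After step 5 (ABS(q)): p=-8, q=4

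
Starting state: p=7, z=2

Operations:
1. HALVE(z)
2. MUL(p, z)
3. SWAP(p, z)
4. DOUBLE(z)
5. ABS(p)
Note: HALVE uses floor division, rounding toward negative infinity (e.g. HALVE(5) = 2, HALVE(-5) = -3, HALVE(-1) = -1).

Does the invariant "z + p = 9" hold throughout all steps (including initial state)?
No, violated after step 1

The invariant is violated after step 1.

State at each step:
Initial: p=7, z=2
After step 1: p=7, z=1
After step 2: p=7, z=1
After step 3: p=1, z=7
After step 4: p=1, z=14
After step 5: p=1, z=14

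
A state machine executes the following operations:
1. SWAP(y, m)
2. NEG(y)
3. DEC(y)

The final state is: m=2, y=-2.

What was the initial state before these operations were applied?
m=1, y=2

Working backwards:
Final state: m=2, y=-2
Before step 3 (DEC(y)): m=2, y=-1
Before step 2 (NEG(y)): m=2, y=1
Before step 1 (SWAP(y, m)): m=1, y=2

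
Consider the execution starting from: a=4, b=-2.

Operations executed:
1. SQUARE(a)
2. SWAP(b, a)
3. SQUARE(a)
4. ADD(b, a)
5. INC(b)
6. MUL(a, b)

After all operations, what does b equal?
b = 21

Tracing execution:
Step 1: SQUARE(a) → b = -2
Step 2: SWAP(b, a) → b = 16
Step 3: SQUARE(a) → b = 16
Step 4: ADD(b, a) → b = 20
Step 5: INC(b) → b = 21
Step 6: MUL(a, b) → b = 21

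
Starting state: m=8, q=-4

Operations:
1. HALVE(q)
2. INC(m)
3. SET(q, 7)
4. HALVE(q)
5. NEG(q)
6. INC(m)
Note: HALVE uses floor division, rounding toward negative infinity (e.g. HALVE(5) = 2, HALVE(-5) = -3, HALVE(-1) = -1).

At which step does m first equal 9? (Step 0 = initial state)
Step 2

Tracing m:
Initial: m = 8
After step 1: m = 8
After step 2: m = 9 ← first occurrence
After step 3: m = 9
After step 4: m = 9
After step 5: m = 9
After step 6: m = 10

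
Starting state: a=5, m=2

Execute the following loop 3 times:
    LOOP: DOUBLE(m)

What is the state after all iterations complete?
a=5, m=16

Iteration trace:
Start: a=5, m=2
After iteration 1: a=5, m=4
After iteration 2: a=5, m=8
After iteration 3: a=5, m=16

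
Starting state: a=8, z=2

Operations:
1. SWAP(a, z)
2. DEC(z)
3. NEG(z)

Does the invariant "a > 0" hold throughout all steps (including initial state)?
Yes

The invariant holds at every step.

State at each step:
Initial: a=8, z=2
After step 1: a=2, z=8
After step 2: a=2, z=7
After step 3: a=2, z=-7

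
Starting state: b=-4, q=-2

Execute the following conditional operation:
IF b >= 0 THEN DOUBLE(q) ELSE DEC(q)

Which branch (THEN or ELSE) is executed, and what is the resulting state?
Branch: ELSE, Final state: b=-4, q=-3

Evaluating condition: b >= 0
b = -4
Condition is False, so ELSE branch executes
After DEC(q): b=-4, q=-3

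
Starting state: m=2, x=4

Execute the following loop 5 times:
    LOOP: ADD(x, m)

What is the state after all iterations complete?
m=2, x=14

Iteration trace:
Start: m=2, x=4
After iteration 1: m=2, x=6
After iteration 2: m=2, x=8
After iteration 3: m=2, x=10
After iteration 4: m=2, x=12
After iteration 5: m=2, x=14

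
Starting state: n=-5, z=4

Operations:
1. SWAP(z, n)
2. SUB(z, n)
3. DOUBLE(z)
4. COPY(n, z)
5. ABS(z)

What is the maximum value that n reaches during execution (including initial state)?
4

Values of n at each step:
Initial: n = -5
After step 1: n = 4 ← maximum
After step 2: n = 4
After step 3: n = 4
After step 4: n = -18
After step 5: n = -18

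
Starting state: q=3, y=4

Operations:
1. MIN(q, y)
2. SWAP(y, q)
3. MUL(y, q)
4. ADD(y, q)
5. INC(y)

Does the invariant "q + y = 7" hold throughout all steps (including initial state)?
No, violated after step 3

The invariant is violated after step 3.

State at each step:
Initial: q=3, y=4
After step 1: q=3, y=4
After step 2: q=4, y=3
After step 3: q=4, y=12
After step 4: q=4, y=16
After step 5: q=4, y=17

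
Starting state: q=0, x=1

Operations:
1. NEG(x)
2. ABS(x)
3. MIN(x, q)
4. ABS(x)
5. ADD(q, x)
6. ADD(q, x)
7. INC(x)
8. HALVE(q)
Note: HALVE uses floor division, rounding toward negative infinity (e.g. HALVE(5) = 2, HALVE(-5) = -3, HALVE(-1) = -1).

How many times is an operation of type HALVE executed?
1

Counting HALVE operations:
Step 8: HALVE(q) ← HALVE
Total: 1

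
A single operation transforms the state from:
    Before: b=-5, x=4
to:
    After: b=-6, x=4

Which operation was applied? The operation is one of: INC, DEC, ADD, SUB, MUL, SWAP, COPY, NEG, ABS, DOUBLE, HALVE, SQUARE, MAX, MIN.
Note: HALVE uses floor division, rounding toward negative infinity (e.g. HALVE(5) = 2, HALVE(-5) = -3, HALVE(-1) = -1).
DEC(b)

Analyzing the change:
Before: b=-5, x=4
After: b=-6, x=4
Variable b changed from -5 to -6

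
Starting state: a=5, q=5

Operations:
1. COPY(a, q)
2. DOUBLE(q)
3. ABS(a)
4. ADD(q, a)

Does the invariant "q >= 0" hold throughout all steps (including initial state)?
Yes

The invariant holds at every step.

State at each step:
Initial: a=5, q=5
After step 1: a=5, q=5
After step 2: a=5, q=10
After step 3: a=5, q=10
After step 4: a=5, q=15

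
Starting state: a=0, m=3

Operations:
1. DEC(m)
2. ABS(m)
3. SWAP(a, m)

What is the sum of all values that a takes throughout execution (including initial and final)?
2

Values of a at each step:
Initial: a = 0
After step 1: a = 0
After step 2: a = 0
After step 3: a = 2
Sum = 0 + 0 + 0 + 2 = 2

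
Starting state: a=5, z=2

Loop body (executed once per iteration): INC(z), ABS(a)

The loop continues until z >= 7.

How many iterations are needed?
5

Tracing iterations:
Initial: a=5, z=2
After iteration 1: a=5, z=3
After iteration 2: a=5, z=4
After iteration 3: a=5, z=5
After iteration 4: a=5, z=6
After iteration 5: a=5, z=7
z >= 7 now holds, so the loop exits after 5 iterations.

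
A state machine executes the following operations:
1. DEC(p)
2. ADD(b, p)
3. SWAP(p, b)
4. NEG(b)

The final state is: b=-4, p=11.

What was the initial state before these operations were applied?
b=7, p=5

Working backwards:
Final state: b=-4, p=11
Before step 4 (NEG(b)): b=4, p=11
Before step 3 (SWAP(p, b)): b=11, p=4
Before step 2 (ADD(b, p)): b=7, p=4
Before step 1 (DEC(p)): b=7, p=5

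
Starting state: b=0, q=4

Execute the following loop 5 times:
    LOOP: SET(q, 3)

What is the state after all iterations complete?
b=0, q=3

Iteration trace:
Start: b=0, q=4
After iteration 1: b=0, q=3
After iteration 2: b=0, q=3
After iteration 3: b=0, q=3
After iteration 4: b=0, q=3
After iteration 5: b=0, q=3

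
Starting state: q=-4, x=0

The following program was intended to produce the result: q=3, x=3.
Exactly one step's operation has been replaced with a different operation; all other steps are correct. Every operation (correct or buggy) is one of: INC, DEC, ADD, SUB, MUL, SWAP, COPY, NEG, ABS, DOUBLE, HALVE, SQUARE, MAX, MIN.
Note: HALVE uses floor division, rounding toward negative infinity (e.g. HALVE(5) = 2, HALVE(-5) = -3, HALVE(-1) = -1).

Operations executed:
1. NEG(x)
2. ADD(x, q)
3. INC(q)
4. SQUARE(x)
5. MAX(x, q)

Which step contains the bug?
Step 4

Trace with buggy code:
Initial: q=-4, x=0
After step 1: q=-4, x=0
After step 2: q=-4, x=-4
After step 3: q=-3, x=-4
After step 4: q=-3, x=16
After step 5: q=-3, x=16
Actual final q=-3, x=16 ≠ expected q=3, x=3.
Step 4 is the only position where a single-operation replacement can produce the expected result.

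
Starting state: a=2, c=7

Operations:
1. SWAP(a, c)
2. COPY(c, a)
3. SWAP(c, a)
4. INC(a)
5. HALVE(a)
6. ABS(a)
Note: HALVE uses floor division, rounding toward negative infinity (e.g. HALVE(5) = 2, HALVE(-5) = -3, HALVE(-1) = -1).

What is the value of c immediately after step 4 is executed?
c = 7

Tracing c through execution:
Initial: c = 7
After step 1 (SWAP(a, c)): c = 2
After step 2 (COPY(c, a)): c = 7
After step 3 (SWAP(c, a)): c = 7
After step 4 (INC(a)): c = 7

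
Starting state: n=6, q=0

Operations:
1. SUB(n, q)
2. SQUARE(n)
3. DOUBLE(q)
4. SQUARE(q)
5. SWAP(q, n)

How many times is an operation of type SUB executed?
1

Counting SUB operations:
Step 1: SUB(n, q) ← SUB
Total: 1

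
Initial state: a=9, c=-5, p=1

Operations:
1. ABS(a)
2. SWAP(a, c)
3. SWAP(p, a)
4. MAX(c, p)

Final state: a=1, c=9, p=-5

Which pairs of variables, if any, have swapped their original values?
None

Comparing initial and final values:
c: -5 → 9
a: 9 → 1
p: 1 → -5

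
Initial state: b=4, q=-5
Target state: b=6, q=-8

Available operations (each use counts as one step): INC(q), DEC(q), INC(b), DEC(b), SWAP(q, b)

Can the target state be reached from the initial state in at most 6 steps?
Yes

Path (5 steps): DEC(q) → DEC(q) → DEC(q) → INC(b) → INC(b)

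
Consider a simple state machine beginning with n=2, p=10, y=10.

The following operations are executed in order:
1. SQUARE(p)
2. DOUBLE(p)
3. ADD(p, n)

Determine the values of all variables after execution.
{n: 2, p: 202, y: 10}

Step-by-step execution:
Initial: n=2, p=10, y=10
After step 1 (SQUARE(p)): n=2, p=100, y=10
After step 2 (DOUBLE(p)): n=2, p=200, y=10
After step 3 (ADD(p, n)): n=2, p=202, y=10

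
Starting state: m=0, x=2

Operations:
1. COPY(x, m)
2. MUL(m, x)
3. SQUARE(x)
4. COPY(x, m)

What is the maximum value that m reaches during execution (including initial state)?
0

Values of m at each step:
Initial: m = 0 ← maximum
After step 1: m = 0
After step 2: m = 0
After step 3: m = 0
After step 4: m = 0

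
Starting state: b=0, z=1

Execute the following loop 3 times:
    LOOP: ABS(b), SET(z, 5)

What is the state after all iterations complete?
b=0, z=5

Iteration trace:
Start: b=0, z=1
After iteration 1: b=0, z=5
After iteration 2: b=0, z=5
After iteration 3: b=0, z=5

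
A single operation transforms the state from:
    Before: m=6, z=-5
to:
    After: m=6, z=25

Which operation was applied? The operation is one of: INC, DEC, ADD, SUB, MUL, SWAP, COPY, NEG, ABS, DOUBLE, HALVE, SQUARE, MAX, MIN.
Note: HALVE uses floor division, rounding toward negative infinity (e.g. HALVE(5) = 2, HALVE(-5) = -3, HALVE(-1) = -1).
SQUARE(z)

Analyzing the change:
Before: m=6, z=-5
After: m=6, z=25
Variable z changed from -5 to 25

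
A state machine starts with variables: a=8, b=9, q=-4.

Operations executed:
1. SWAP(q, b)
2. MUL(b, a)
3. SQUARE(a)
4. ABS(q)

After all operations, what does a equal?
a = 64

Tracing execution:
Step 1: SWAP(q, b) → a = 8
Step 2: MUL(b, a) → a = 8
Step 3: SQUARE(a) → a = 64
Step 4: ABS(q) → a = 64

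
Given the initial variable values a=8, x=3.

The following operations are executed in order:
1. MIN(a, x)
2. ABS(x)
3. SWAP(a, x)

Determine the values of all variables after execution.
{a: 3, x: 3}

Step-by-step execution:
Initial: a=8, x=3
After step 1 (MIN(a, x)): a=3, x=3
After step 2 (ABS(x)): a=3, x=3
After step 3 (SWAP(a, x)): a=3, x=3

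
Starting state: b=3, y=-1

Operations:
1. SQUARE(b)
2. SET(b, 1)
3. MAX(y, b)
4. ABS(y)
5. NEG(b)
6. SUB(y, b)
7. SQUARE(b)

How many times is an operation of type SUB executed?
1

Counting SUB operations:
Step 6: SUB(y, b) ← SUB
Total: 1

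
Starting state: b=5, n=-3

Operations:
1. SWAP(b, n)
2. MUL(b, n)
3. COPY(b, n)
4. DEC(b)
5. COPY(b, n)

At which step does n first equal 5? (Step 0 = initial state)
Step 1

Tracing n:
Initial: n = -3
After step 1: n = 5 ← first occurrence
After step 2: n = 5
After step 3: n = 5
After step 4: n = 5
After step 5: n = 5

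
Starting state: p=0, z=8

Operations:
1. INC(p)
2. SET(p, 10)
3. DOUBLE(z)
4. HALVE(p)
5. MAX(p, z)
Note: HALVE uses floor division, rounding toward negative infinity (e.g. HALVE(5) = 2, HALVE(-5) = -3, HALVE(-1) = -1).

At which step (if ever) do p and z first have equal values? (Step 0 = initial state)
Step 5

p and z first become equal after step 5.

Comparing values at each step:
Initial: p=0, z=8
After step 1: p=1, z=8
After step 2: p=10, z=8
After step 3: p=10, z=16
After step 4: p=5, z=16
After step 5: p=16, z=16 ← equal!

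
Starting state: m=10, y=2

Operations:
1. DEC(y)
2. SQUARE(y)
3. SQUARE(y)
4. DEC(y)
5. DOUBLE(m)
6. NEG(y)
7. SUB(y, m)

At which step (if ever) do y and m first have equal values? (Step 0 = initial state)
Never

y and m never become equal during execution.

Comparing values at each step:
Initial: y=2, m=10
After step 1: y=1, m=10
After step 2: y=1, m=10
After step 3: y=1, m=10
After step 4: y=0, m=10
After step 5: y=0, m=20
After step 6: y=0, m=20
After step 7: y=-20, m=20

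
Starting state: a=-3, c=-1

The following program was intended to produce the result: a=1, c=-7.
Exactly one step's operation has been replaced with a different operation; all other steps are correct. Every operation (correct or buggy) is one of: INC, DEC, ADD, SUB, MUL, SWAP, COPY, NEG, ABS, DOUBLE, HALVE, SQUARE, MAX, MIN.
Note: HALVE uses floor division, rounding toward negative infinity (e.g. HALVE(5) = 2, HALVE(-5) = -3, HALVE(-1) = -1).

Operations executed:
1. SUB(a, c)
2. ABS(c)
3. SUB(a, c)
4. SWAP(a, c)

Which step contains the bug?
Step 1

Trace with buggy code:
Initial: a=-3, c=-1
After step 1: a=-2, c=-1
After step 2: a=-2, c=1
After step 3: a=-3, c=1
After step 4: a=1, c=-3
Actual final a=1, c=-3 ≠ expected a=1, c=-7.
Step 1 is the only position where a single-operation replacement can produce the expected result.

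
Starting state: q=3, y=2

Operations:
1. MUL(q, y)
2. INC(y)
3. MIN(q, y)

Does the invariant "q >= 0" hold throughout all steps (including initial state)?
Yes

The invariant holds at every step.

State at each step:
Initial: q=3, y=2
After step 1: q=6, y=2
After step 2: q=6, y=3
After step 3: q=3, y=3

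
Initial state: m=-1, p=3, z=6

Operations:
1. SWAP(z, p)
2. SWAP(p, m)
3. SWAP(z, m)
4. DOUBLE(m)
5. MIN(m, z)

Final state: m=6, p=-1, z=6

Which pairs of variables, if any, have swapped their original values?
None

Comparing initial and final values:
m: -1 → 6
p: 3 → -1
z: 6 → 6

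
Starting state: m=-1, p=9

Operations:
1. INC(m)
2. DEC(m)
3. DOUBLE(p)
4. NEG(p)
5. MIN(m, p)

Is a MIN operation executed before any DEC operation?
No

First MIN: step 5
First DEC: step 2
Since 5 > 2, DEC comes first.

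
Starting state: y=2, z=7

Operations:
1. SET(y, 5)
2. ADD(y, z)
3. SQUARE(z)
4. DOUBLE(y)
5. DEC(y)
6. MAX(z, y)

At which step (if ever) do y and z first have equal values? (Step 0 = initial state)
Never

y and z never become equal during execution.

Comparing values at each step:
Initial: y=2, z=7
After step 1: y=5, z=7
After step 2: y=12, z=7
After step 3: y=12, z=49
After step 4: y=24, z=49
After step 5: y=23, z=49
After step 6: y=23, z=49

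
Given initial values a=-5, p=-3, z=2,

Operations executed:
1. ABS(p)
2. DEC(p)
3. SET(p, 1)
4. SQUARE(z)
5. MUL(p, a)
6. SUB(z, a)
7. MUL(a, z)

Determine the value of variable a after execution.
a = -45

Tracing execution:
Step 1: ABS(p) → a = -5
Step 2: DEC(p) → a = -5
Step 3: SET(p, 1) → a = -5
Step 4: SQUARE(z) → a = -5
Step 5: MUL(p, a) → a = -5
Step 6: SUB(z, a) → a = -5
Step 7: MUL(a, z) → a = -45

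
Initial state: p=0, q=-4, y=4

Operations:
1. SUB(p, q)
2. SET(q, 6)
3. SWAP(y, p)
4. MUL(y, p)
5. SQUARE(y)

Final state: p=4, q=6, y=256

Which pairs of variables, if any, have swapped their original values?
None

Comparing initial and final values:
y: 4 → 256
p: 0 → 4
q: -4 → 6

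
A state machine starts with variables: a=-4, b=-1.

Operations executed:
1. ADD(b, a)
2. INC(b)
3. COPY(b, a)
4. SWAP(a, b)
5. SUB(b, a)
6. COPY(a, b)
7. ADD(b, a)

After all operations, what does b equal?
b = 0

Tracing execution:
Step 1: ADD(b, a) → b = -5
Step 2: INC(b) → b = -4
Step 3: COPY(b, a) → b = -4
Step 4: SWAP(a, b) → b = -4
Step 5: SUB(b, a) → b = 0
Step 6: COPY(a, b) → b = 0
Step 7: ADD(b, a) → b = 0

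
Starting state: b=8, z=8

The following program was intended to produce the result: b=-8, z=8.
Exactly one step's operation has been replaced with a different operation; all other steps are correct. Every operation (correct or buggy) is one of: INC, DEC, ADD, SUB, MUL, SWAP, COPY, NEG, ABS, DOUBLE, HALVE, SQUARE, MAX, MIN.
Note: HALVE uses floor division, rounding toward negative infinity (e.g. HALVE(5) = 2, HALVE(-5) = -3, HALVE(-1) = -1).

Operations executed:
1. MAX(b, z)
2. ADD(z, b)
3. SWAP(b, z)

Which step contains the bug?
Step 2

Trace with buggy code:
Initial: b=8, z=8
After step 1: b=8, z=8
After step 2: b=8, z=16
After step 3: b=16, z=8
Actual final b=16, z=8 ≠ expected b=-8, z=8.
Step 2 is the only position where a single-operation replacement can produce the expected result.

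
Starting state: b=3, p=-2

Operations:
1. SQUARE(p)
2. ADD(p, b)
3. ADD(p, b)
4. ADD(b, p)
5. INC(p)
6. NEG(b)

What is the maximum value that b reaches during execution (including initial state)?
13

Values of b at each step:
Initial: b = 3
After step 1: b = 3
After step 2: b = 3
After step 3: b = 3
After step 4: b = 13 ← maximum
After step 5: b = 13
After step 6: b = -13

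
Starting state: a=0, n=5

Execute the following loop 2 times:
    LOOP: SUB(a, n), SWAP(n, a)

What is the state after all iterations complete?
a=-5, n=10

Iteration trace:
Start: a=0, n=5
After iteration 1: a=5, n=-5
After iteration 2: a=-5, n=10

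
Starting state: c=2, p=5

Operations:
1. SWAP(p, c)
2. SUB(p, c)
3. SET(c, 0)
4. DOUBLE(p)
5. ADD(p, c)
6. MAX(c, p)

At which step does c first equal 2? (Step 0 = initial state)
Step 0

Tracing c:
Initial: c = 2 ← first occurrence
After step 1: c = 5
After step 2: c = 5
After step 3: c = 0
After step 4: c = 0
After step 5: c = 0
After step 6: c = 0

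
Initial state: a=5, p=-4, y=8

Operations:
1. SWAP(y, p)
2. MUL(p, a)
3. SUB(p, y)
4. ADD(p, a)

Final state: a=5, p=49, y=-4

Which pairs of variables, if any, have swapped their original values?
None

Comparing initial and final values:
y: 8 → -4
p: -4 → 49
a: 5 → 5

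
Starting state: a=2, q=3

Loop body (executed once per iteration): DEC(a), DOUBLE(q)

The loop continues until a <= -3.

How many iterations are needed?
5

Tracing iterations:
Initial: a=2, q=3
After iteration 1: a=1, q=6
After iteration 2: a=0, q=12
After iteration 3: a=-1, q=24
After iteration 4: a=-2, q=48
After iteration 5: a=-3, q=96
a <= -3 now holds, so the loop exits after 5 iterations.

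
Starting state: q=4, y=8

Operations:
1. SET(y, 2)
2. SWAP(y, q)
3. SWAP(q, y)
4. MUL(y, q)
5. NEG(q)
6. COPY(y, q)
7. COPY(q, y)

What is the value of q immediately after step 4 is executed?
q = 4

Tracing q through execution:
Initial: q = 4
After step 1 (SET(y, 2)): q = 4
After step 2 (SWAP(y, q)): q = 2
After step 3 (SWAP(q, y)): q = 4
After step 4 (MUL(y, q)): q = 4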